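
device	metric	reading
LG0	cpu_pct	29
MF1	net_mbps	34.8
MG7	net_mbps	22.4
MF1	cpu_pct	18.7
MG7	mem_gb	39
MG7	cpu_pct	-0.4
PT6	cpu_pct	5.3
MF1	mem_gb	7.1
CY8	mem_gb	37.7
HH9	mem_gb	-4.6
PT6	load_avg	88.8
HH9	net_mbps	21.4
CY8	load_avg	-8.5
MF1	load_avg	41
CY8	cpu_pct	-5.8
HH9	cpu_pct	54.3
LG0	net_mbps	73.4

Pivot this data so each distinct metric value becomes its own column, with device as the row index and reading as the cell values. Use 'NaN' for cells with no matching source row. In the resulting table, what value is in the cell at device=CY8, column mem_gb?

37.7

The long row with device=CY8, metric=mem_gb has reading=37.7.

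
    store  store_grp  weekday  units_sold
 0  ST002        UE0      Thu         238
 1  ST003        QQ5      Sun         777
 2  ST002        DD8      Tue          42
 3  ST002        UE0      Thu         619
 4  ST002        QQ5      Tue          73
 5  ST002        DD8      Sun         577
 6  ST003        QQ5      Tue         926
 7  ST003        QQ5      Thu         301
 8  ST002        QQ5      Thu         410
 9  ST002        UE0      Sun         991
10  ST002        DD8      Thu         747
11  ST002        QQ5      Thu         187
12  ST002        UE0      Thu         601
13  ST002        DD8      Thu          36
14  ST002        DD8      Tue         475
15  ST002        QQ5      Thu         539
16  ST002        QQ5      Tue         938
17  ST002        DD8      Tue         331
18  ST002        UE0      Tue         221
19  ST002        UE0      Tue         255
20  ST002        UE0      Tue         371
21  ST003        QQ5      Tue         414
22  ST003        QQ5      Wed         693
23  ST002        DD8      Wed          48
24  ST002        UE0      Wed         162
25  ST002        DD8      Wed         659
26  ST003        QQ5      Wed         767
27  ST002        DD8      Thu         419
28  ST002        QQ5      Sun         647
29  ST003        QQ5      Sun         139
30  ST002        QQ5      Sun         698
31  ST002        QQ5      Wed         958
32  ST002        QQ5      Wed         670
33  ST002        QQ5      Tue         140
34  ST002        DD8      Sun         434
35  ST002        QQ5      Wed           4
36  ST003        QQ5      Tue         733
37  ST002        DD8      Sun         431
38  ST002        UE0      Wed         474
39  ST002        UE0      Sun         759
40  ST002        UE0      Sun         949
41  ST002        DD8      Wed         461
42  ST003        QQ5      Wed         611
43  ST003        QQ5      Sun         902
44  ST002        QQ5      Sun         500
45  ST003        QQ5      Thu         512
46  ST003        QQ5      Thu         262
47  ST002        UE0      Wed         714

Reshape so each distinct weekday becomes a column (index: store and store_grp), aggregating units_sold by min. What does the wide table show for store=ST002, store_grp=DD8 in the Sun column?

Rows with store=ST002, store_grp=DD8 and weekday=Sun: units_sold values are 577, 434, 431.
min(577, 434, 431) = 431.

431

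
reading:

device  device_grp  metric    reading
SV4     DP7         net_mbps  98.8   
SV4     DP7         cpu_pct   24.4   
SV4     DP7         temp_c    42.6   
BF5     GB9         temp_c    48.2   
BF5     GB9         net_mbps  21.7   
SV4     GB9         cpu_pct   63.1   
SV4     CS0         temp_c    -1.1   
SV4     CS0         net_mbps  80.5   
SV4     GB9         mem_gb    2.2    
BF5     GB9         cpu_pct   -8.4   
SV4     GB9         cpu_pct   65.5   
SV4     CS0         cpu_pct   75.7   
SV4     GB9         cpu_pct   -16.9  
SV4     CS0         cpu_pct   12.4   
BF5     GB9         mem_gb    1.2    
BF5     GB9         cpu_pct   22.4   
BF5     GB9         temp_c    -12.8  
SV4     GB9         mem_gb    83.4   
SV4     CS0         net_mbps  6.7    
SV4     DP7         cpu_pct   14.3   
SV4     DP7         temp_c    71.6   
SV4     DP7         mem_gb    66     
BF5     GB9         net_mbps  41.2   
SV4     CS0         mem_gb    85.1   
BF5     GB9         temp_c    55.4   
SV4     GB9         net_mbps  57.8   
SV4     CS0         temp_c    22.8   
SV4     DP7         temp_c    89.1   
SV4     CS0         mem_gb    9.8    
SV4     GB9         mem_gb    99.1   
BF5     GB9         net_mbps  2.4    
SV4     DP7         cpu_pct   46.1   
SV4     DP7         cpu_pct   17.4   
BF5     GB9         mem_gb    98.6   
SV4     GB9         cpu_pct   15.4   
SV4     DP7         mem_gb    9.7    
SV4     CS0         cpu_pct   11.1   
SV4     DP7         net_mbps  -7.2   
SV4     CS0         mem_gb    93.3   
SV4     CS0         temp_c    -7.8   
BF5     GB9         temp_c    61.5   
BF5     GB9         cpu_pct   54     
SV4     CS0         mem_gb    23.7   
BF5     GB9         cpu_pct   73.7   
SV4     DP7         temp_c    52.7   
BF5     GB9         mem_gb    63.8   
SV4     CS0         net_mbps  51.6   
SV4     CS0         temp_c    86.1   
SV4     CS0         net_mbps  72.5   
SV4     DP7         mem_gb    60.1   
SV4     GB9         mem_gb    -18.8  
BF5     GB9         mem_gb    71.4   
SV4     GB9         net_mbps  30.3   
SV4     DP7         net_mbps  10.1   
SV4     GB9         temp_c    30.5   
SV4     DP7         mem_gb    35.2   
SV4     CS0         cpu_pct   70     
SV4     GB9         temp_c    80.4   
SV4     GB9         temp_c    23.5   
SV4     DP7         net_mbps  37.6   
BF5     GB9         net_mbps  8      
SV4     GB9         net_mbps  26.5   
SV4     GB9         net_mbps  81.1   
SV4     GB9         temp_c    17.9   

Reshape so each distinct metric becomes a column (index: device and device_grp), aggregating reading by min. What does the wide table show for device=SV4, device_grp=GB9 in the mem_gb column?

Rows with device=SV4, device_grp=GB9 and metric=mem_gb: reading values are 2.2, 83.4, 99.1, -18.8.
min(2.2, 83.4, 99.1, -18.8) = -18.8.

-18.8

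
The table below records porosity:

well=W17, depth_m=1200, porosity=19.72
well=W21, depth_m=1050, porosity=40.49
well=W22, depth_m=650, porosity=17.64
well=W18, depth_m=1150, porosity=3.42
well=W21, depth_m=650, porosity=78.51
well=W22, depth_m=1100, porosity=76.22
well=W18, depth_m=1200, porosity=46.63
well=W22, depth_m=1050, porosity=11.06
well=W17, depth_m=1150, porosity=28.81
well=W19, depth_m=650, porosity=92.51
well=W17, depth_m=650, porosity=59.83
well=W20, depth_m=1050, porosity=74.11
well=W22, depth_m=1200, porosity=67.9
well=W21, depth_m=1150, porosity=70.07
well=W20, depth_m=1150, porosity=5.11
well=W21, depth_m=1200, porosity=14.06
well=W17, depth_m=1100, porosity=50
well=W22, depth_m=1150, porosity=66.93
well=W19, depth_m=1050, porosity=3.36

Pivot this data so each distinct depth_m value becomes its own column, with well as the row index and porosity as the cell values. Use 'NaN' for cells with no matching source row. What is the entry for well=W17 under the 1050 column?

No long-format row has well=W17 and depth_m=1050, so the cell is NaN.

NaN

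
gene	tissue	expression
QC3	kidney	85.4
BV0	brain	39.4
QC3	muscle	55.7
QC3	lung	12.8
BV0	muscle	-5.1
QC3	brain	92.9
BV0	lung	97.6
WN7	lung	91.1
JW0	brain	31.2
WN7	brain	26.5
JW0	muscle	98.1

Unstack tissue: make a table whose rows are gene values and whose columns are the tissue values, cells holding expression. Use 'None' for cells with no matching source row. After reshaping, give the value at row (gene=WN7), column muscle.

None

No long-format row has gene=WN7 and tissue=muscle, so the cell is None.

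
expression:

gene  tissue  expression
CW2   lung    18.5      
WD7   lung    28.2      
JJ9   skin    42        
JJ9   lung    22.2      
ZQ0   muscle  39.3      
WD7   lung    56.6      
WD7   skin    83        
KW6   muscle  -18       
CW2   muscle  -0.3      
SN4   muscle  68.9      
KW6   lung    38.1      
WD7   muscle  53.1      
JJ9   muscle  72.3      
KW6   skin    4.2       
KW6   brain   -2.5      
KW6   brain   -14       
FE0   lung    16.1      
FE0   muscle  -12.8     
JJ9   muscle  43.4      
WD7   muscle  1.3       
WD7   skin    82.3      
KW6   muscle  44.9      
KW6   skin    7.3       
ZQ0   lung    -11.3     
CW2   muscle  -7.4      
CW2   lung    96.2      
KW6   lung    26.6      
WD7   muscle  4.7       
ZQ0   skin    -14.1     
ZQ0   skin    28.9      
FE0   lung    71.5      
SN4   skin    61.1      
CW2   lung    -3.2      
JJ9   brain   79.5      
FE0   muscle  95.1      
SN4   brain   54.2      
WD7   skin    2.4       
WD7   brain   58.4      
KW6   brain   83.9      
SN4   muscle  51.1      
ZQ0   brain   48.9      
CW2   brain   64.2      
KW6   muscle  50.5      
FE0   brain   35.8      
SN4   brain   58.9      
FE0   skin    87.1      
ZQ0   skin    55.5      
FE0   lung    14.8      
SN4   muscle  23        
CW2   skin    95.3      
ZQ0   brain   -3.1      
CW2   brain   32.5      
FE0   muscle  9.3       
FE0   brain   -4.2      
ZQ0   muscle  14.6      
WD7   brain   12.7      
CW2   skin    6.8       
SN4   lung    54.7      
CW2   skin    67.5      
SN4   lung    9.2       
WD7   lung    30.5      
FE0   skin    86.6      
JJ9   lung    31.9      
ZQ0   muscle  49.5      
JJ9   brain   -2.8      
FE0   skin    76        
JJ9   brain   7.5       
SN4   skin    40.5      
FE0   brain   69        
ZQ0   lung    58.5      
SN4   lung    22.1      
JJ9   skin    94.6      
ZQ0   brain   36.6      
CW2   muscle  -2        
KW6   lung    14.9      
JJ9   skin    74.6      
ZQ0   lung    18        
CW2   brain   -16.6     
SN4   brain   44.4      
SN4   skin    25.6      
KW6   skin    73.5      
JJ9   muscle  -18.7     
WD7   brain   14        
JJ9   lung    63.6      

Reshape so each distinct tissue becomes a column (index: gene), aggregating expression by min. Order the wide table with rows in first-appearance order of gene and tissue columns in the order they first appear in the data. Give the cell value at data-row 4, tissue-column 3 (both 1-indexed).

With rows in first-appearance order of gene, row 4 is gene=ZQ0. tissue columns in first-appearance order: lung, skin, muscle, brain; column 3 is muscle.
Long rows with gene=ZQ0, tissue=muscle: min(39.3, 14.6, 49.5) = 14.6.

14.6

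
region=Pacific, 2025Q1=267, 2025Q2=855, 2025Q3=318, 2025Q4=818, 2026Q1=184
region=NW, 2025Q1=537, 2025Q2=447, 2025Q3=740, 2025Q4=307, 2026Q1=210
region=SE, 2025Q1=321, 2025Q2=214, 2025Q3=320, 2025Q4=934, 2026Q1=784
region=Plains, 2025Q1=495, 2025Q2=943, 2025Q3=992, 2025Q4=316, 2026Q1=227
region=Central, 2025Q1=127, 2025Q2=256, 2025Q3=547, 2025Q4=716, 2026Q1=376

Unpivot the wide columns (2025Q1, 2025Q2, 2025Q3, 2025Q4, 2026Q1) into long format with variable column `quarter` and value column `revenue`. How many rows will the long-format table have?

5 region values × 5 melted columns = 25 rows.

25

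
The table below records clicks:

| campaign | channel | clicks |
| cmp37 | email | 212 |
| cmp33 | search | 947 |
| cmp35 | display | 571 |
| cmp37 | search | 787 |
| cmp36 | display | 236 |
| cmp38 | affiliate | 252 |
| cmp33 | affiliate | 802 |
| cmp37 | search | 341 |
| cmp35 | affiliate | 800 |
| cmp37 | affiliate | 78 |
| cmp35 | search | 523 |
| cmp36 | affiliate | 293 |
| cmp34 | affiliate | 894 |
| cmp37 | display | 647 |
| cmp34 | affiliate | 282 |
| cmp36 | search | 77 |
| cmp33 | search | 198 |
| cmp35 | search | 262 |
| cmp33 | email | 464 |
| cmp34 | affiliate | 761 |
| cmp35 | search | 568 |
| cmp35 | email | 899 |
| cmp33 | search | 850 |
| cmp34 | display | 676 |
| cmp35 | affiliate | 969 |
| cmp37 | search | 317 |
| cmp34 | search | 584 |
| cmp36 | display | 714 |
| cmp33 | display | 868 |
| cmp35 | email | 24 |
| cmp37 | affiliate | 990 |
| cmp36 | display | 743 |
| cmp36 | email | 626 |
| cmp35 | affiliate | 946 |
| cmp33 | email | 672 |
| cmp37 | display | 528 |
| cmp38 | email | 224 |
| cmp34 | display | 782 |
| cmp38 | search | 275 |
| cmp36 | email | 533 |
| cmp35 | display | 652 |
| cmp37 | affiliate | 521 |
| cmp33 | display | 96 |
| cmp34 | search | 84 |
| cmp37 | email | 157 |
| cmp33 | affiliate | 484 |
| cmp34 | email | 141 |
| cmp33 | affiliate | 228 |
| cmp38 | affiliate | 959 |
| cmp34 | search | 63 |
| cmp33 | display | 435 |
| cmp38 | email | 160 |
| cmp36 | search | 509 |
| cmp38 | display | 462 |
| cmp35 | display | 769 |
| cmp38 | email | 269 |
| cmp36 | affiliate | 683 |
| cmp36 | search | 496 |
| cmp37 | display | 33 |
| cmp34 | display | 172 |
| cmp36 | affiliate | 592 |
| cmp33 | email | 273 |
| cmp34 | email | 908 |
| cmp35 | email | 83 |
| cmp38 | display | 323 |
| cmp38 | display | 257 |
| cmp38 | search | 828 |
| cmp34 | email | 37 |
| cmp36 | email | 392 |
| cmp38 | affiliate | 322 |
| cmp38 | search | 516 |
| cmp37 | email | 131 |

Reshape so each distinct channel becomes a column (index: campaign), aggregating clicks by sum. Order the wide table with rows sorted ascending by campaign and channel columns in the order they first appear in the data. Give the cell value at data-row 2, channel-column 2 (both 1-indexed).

With rows sorted ascending by campaign, row 2 is campaign=cmp34. channel columns in first-appearance order: email, search, display, affiliate; column 2 is search.
Long rows with campaign=cmp34, channel=search: 584 + 84 + 63 = 731.

731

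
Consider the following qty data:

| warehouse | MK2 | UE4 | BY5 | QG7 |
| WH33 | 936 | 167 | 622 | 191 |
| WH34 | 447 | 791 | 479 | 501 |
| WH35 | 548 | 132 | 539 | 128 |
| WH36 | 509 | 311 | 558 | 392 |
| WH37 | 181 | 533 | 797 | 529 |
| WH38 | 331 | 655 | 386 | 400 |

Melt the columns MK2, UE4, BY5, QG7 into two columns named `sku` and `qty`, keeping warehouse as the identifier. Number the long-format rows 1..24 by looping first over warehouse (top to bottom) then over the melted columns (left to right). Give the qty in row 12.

24 rows total (6 × 4). Row 12: index ⌊(12-1)/4⌋ = 2 into warehouse → WH35; (12-1) mod 4 = 3 into the melted columns → QG7.
So row 12 is (WH35, QG7, 128); qty = 128.

128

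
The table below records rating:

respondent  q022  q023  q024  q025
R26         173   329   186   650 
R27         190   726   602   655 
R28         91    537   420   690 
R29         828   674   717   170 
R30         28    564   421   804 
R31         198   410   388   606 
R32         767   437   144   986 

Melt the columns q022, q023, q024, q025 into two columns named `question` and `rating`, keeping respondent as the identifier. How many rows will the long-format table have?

28

7 respondent values × 4 melted columns = 28 rows.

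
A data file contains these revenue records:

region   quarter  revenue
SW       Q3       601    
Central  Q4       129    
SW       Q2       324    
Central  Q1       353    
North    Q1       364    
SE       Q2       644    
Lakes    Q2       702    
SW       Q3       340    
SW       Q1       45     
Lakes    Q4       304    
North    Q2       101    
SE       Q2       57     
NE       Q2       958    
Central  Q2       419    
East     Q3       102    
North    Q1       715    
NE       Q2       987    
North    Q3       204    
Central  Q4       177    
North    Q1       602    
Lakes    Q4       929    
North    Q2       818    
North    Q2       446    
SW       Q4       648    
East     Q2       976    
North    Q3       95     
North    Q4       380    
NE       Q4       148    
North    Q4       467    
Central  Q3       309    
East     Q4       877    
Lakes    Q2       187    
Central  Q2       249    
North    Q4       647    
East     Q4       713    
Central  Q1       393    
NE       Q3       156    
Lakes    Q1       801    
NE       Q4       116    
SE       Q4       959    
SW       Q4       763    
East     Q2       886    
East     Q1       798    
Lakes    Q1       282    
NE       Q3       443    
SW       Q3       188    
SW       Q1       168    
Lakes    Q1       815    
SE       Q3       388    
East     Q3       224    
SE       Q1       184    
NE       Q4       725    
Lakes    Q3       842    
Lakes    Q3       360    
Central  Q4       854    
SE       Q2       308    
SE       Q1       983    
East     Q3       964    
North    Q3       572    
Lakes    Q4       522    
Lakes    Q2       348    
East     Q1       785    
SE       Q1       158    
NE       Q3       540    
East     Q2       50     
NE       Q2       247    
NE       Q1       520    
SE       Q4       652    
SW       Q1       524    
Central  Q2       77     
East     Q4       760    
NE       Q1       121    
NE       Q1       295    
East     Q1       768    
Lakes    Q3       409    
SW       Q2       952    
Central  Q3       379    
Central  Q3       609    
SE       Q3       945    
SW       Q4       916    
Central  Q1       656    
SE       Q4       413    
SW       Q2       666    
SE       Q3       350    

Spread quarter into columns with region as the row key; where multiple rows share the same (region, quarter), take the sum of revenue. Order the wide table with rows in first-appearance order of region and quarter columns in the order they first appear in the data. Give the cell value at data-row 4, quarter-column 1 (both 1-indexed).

With rows in first-appearance order of region, row 4 is region=SE. quarter columns in first-appearance order: Q3, Q4, Q2, Q1; column 1 is Q3.
Long rows with region=SE, quarter=Q3: 388 + 945 + 350 = 1683.

1683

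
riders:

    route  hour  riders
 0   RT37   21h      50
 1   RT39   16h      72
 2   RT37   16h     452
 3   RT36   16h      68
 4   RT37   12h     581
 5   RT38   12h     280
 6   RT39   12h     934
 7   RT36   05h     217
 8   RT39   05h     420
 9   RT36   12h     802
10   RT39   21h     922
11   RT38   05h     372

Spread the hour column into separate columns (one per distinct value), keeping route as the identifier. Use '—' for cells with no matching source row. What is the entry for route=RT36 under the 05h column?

217

The long row with route=RT36, hour=05h has riders=217.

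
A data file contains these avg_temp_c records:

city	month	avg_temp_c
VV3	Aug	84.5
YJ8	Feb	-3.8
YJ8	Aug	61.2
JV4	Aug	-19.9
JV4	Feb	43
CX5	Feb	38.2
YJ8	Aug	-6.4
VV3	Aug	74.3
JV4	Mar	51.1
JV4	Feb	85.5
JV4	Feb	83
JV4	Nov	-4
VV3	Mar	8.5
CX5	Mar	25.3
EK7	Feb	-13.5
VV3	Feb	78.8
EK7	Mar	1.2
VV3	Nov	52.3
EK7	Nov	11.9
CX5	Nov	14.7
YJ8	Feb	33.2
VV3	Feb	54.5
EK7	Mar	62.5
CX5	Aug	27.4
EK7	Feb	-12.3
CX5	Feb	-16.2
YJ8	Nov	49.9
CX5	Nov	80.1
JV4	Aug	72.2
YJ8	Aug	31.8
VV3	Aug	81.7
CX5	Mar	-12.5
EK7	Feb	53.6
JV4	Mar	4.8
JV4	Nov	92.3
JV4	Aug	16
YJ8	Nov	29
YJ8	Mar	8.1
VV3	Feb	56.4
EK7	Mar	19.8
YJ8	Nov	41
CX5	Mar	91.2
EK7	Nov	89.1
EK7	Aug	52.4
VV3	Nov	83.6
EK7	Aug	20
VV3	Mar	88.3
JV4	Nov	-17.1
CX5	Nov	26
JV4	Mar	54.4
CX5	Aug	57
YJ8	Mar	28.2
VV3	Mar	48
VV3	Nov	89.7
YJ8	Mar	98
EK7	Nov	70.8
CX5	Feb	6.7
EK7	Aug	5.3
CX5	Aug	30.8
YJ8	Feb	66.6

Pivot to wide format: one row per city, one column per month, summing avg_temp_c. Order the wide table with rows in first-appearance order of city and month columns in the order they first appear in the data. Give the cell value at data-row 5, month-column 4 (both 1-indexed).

With rows in first-appearance order of city, row 5 is city=EK7. month columns in first-appearance order: Aug, Feb, Mar, Nov; column 4 is Nov.
Long rows with city=EK7, month=Nov: 11.9 + 89.1 + 70.8 = 171.8.

171.8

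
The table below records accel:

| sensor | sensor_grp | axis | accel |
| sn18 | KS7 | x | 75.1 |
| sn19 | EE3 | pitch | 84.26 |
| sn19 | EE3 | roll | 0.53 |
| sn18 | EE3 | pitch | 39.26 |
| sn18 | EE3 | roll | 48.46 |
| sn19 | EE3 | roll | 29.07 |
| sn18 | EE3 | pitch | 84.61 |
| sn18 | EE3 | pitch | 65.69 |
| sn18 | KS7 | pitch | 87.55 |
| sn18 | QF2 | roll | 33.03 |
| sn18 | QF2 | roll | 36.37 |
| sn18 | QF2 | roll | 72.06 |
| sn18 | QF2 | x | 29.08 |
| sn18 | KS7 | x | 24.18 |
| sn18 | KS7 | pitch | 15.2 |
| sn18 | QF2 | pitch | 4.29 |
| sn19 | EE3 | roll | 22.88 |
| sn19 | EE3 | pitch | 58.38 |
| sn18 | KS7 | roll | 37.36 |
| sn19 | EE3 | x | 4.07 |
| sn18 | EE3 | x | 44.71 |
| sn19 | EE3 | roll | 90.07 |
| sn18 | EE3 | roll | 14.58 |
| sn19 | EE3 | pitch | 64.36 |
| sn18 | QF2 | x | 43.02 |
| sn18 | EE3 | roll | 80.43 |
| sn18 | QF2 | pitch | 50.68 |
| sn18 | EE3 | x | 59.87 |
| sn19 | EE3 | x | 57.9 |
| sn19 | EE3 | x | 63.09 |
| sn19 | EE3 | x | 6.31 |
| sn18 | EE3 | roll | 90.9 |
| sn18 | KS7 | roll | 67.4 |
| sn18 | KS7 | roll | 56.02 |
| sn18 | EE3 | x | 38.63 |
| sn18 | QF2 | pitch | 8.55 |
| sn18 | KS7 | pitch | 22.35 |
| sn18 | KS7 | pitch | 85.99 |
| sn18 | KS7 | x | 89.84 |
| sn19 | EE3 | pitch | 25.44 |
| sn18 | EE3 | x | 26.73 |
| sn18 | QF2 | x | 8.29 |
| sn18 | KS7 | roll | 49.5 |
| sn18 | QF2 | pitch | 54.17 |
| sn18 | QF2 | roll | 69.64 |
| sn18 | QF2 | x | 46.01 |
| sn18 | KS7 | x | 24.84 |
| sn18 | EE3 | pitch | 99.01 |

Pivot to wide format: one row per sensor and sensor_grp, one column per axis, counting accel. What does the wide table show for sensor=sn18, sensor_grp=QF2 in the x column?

4

Rows with sensor=sn18, sensor_grp=QF2 and axis=x: accel values are 29.08, 43.02, 8.29, 46.01.
4 rows match — count = 4.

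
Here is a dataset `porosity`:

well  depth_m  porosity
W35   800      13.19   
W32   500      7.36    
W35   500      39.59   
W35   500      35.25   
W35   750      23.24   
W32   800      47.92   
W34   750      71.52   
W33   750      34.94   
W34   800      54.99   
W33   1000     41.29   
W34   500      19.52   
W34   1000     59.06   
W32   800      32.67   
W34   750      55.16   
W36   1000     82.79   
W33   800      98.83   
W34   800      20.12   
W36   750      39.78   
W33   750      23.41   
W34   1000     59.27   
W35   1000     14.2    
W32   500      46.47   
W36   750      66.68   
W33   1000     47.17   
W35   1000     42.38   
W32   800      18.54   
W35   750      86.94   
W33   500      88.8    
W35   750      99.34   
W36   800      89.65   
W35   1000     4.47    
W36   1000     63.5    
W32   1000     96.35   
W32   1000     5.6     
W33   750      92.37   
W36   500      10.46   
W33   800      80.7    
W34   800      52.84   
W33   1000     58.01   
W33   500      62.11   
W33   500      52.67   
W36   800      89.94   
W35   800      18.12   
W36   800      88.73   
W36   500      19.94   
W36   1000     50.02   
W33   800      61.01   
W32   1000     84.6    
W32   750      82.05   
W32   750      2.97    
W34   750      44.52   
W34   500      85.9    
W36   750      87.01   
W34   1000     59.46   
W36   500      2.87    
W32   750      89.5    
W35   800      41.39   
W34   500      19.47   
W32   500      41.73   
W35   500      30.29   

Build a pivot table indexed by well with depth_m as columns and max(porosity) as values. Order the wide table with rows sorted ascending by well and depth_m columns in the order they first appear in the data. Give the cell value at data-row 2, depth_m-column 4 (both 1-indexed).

58.01

With rows sorted ascending by well, row 2 is well=W33. depth_m columns in first-appearance order: 800, 500, 750, 1000; column 4 is 1000.
Long rows with well=W33, depth_m=1000: max(41.29, 47.17, 58.01) = 58.01.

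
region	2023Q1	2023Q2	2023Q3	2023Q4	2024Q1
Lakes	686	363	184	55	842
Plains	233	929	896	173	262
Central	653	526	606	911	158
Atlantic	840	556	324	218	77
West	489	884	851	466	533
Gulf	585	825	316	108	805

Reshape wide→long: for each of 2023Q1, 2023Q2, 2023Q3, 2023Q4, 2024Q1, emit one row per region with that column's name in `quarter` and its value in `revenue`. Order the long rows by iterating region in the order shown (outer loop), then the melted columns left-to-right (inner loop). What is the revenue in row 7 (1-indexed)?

929

30 rows total (6 × 5). Row 7: index ⌊(7-1)/5⌋ = 1 into region → Plains; (7-1) mod 5 = 1 into the melted columns → 2023Q2.
So row 7 is (Plains, 2023Q2, 929); revenue = 929.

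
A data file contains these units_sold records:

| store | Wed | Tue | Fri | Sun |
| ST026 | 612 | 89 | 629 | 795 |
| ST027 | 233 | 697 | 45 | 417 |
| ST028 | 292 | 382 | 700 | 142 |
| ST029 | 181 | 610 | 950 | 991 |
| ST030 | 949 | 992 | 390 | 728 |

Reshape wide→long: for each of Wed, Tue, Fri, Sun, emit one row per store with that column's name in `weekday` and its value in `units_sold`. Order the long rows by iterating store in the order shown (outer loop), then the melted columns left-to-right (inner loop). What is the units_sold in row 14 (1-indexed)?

610

20 rows total (5 × 4). Row 14: index ⌊(14-1)/4⌋ = 3 into store → ST029; (14-1) mod 4 = 1 into the melted columns → Tue.
So row 14 is (ST029, Tue, 610); units_sold = 610.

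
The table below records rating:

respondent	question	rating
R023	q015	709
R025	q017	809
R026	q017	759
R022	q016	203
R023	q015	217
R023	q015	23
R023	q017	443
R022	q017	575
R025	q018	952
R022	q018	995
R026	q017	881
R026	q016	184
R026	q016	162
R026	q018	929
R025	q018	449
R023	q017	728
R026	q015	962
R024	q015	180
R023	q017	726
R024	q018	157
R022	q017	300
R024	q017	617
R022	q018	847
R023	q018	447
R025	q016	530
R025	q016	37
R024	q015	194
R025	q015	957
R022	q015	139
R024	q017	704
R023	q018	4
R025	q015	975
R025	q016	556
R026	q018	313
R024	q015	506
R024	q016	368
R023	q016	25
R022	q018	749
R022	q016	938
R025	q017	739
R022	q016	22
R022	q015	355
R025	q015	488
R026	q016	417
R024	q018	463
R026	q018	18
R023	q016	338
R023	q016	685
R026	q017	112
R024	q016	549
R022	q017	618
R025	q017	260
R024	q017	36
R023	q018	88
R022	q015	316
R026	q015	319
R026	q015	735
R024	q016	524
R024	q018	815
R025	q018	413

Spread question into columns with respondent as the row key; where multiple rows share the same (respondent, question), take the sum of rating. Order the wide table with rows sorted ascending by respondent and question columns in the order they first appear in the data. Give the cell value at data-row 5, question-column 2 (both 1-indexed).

With rows sorted ascending by respondent, row 5 is respondent=R026. question columns in first-appearance order: q015, q017, q016, q018; column 2 is q017.
Long rows with respondent=R026, question=q017: 759 + 881 + 112 = 1752.

1752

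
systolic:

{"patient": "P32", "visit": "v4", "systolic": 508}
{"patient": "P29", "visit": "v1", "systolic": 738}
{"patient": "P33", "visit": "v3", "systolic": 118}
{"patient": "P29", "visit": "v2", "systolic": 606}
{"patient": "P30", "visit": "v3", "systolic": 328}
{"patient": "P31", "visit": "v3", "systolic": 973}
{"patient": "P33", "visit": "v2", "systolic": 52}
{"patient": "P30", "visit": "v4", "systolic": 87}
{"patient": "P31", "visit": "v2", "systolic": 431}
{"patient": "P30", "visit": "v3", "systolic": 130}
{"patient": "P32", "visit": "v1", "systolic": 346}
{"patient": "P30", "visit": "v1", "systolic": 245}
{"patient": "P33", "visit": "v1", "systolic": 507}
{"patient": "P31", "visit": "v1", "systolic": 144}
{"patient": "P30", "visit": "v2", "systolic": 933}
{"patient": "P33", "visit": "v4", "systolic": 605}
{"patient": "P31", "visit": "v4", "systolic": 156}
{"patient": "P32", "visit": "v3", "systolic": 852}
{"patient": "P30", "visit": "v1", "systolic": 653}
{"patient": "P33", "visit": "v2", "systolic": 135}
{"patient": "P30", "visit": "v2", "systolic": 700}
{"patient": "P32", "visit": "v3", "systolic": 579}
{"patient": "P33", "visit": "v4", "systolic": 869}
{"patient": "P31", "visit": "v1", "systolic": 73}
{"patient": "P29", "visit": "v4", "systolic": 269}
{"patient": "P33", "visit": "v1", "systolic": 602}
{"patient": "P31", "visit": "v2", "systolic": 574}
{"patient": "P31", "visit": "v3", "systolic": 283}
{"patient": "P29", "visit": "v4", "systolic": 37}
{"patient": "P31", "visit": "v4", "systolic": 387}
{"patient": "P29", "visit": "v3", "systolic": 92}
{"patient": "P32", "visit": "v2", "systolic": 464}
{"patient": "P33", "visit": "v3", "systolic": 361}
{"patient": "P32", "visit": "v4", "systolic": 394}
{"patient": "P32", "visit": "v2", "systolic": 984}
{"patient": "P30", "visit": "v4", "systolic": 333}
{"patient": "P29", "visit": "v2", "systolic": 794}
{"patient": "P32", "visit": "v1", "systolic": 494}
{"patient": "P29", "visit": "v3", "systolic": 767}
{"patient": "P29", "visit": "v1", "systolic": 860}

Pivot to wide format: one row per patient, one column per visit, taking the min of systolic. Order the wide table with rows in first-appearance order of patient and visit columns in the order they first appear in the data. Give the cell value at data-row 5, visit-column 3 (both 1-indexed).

283

With rows in first-appearance order of patient, row 5 is patient=P31. visit columns in first-appearance order: v4, v1, v3, v2; column 3 is v3.
Long rows with patient=P31, visit=v3: min(973, 283) = 283.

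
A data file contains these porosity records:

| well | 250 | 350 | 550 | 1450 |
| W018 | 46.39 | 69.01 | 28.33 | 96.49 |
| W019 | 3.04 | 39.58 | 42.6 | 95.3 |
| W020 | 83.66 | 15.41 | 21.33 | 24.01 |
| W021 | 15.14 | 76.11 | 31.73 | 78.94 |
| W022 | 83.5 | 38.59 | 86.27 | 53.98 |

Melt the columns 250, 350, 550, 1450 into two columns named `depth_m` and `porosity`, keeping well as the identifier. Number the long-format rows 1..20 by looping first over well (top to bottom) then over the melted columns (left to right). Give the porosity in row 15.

31.73

20 rows total (5 × 4). Row 15: index ⌊(15-1)/4⌋ = 3 into well → W021; (15-1) mod 4 = 2 into the melted columns → 550.
So row 15 is (W021, 550, 31.73); porosity = 31.73.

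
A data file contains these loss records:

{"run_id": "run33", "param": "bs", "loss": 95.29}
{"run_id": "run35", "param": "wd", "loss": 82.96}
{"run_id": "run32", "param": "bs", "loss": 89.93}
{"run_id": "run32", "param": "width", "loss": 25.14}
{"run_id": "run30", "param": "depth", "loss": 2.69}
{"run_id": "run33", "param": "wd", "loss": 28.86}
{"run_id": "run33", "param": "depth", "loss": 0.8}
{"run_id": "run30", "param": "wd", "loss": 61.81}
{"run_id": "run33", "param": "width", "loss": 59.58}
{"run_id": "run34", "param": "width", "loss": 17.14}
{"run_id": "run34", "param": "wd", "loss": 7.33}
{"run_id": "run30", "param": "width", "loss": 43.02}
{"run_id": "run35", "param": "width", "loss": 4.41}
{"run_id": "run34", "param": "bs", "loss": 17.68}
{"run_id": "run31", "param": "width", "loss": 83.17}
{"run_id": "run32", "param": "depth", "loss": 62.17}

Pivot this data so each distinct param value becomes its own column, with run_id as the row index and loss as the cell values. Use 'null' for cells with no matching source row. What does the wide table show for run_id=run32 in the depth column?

62.17

The long row with run_id=run32, param=depth has loss=62.17.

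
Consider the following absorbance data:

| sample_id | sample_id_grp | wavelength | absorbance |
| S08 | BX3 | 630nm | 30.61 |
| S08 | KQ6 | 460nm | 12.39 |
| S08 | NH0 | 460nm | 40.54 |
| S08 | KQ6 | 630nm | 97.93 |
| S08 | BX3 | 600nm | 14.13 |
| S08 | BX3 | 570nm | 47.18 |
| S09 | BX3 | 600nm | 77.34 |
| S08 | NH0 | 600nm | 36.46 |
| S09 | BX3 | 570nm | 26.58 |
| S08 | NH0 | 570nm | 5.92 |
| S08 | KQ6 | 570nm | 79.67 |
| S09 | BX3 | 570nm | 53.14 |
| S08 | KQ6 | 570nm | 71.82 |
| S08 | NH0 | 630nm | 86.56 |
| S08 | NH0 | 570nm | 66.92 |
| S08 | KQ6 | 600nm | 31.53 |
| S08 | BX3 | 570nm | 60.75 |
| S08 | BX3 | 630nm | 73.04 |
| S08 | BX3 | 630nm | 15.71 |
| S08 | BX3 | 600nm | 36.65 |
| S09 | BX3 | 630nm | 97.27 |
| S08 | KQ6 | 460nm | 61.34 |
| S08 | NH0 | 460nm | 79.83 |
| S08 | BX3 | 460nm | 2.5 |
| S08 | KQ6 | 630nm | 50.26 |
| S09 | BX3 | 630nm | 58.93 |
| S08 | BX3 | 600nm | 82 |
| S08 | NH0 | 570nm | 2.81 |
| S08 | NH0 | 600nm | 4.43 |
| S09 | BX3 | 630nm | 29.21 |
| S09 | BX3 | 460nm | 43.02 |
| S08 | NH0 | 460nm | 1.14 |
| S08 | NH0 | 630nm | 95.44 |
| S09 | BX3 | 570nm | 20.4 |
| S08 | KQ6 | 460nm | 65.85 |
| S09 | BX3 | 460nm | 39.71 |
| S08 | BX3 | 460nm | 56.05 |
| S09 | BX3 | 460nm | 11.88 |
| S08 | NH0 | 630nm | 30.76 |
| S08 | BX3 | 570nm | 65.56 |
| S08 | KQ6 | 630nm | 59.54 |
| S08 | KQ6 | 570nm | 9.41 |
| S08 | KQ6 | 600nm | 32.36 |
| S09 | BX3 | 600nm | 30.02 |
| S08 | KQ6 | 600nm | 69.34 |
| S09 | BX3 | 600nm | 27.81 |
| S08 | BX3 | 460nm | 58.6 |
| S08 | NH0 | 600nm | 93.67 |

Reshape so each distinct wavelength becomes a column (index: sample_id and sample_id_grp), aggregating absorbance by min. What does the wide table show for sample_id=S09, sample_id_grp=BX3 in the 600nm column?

27.81

Rows with sample_id=S09, sample_id_grp=BX3 and wavelength=600nm: absorbance values are 77.34, 30.02, 27.81.
min(77.34, 30.02, 27.81) = 27.81.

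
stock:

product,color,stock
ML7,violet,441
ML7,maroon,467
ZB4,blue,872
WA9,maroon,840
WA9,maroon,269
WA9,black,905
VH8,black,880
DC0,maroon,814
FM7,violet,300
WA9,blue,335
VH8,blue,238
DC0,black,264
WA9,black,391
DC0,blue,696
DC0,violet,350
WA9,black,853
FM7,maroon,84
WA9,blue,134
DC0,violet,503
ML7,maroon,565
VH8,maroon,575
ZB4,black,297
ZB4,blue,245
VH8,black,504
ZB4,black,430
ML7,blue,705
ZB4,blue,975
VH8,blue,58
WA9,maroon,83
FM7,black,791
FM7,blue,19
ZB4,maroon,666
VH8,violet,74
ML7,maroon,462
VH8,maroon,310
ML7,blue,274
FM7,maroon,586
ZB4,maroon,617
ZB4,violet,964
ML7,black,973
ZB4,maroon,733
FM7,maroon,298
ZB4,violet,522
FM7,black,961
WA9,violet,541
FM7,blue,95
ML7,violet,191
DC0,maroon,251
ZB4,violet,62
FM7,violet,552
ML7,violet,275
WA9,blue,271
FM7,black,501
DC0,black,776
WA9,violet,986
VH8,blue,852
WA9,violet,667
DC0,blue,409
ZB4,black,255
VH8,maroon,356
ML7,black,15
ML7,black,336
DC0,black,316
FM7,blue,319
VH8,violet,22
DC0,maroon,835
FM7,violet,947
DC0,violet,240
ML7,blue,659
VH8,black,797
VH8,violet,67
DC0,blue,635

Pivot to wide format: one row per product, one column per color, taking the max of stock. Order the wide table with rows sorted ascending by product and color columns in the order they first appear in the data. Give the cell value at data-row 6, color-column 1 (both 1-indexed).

With rows sorted ascending by product, row 6 is product=ZB4. color columns in first-appearance order: violet, maroon, blue, black; column 1 is violet.
Long rows with product=ZB4, color=violet: max(964, 522, 62) = 964.

964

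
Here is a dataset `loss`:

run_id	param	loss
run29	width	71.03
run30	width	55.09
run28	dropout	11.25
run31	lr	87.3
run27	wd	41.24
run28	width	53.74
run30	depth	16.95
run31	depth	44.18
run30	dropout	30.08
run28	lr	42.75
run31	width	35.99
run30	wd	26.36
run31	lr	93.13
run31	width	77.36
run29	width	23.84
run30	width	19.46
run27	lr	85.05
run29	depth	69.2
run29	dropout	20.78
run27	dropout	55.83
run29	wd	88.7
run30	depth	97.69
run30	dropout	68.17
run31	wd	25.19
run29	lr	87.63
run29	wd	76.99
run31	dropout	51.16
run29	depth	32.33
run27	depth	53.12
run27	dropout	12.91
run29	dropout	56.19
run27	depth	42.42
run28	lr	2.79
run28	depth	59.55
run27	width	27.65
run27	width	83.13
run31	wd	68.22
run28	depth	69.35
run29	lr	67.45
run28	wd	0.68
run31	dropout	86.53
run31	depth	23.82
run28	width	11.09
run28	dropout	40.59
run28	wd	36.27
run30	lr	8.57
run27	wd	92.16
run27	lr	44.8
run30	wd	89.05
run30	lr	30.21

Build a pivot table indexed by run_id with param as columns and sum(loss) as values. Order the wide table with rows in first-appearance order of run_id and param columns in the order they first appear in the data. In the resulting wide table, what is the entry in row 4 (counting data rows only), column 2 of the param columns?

With rows in first-appearance order of run_id, row 4 is run_id=run31. param columns in first-appearance order: width, dropout, lr, wd, depth; column 2 is dropout.
Long rows with run_id=run31, param=dropout: 51.16 + 86.53 = 137.69.

137.69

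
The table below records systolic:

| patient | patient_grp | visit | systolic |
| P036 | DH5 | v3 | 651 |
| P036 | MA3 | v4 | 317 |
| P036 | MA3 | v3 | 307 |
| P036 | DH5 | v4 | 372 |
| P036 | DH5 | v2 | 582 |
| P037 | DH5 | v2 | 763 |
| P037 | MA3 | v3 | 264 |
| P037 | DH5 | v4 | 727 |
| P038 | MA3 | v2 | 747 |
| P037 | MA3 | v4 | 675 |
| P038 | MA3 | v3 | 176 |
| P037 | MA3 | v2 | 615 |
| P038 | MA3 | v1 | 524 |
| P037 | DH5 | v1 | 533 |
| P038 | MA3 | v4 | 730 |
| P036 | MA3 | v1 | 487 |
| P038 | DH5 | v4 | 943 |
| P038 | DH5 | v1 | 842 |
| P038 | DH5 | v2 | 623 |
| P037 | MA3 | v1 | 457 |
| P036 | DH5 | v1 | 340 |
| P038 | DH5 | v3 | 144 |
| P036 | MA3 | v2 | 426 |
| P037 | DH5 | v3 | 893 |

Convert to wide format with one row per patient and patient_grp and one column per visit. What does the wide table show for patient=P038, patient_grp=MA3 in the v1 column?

524

Wide layout: rows indexed by patient and patient_grp, columns are the 4 distinct visit values (v3, v4, v2, v1).
Cell (patient=P038, patient_grp=MA3, visit=v1) draws from the long row where patient=P038, patient_grp=MA3 and visit=v1, which has systolic=524.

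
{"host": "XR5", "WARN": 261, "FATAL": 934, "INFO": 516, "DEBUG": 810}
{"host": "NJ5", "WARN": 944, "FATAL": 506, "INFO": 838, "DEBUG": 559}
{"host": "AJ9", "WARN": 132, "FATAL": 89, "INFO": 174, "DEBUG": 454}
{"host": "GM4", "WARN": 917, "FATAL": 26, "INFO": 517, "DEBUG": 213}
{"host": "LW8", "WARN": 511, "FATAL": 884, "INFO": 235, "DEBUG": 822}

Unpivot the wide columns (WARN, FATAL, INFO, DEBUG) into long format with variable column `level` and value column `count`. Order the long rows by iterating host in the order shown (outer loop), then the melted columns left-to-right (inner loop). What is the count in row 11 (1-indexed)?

174

20 rows total (5 × 4). Row 11: index ⌊(11-1)/4⌋ = 2 into host → AJ9; (11-1) mod 4 = 2 into the melted columns → INFO.
So row 11 is (AJ9, INFO, 174); count = 174.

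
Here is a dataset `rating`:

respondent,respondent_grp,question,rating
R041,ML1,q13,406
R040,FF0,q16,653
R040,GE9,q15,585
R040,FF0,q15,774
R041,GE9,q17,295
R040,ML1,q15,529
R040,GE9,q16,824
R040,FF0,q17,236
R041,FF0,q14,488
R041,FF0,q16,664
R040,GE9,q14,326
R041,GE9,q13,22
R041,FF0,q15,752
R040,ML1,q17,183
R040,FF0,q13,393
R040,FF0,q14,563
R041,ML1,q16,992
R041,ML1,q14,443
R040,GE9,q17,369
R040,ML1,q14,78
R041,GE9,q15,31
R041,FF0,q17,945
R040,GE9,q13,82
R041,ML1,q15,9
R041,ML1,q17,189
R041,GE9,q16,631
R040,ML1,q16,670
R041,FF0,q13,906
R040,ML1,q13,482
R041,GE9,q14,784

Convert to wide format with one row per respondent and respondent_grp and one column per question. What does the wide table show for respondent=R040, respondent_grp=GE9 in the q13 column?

Wide layout: rows indexed by respondent and respondent_grp, columns are the 5 distinct question values (q13, q16, q15, q17, q14).
Cell (respondent=R040, respondent_grp=GE9, question=q13) draws from the long row where respondent=R040, respondent_grp=GE9 and question=q13, which has rating=82.

82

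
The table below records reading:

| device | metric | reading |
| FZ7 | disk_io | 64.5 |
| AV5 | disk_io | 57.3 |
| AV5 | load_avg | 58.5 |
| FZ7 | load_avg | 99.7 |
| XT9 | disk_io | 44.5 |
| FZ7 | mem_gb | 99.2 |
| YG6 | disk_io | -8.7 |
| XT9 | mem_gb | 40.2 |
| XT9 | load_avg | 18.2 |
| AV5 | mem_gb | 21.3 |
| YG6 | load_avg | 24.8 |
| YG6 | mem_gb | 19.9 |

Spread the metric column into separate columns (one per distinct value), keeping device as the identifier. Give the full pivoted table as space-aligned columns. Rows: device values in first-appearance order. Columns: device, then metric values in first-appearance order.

Columns: device plus the 3 distinct metric values (disk_io, load_avg, mem_gb).
For example, row FZ7 column disk_io takes reading=64.5 from the long row (FZ7, disk_io).

device  disk_io  load_avg  mem_gb
FZ7     64.5     99.7      99.2  
AV5     57.3     58.5      21.3  
XT9     44.5     18.2      40.2  
YG6     -8.7     24.8      19.9  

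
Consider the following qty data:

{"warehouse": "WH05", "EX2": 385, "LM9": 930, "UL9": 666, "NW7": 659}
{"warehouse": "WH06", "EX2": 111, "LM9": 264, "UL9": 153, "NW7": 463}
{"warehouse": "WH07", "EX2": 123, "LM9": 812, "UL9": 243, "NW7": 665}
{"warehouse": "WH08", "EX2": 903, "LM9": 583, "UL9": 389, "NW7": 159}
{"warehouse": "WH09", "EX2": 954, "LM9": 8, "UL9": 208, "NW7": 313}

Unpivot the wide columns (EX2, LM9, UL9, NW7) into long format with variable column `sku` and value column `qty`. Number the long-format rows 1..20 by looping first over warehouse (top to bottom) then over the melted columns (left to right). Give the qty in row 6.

264

20 rows total (5 × 4). Row 6: index ⌊(6-1)/4⌋ = 1 into warehouse → WH06; (6-1) mod 4 = 1 into the melted columns → LM9.
So row 6 is (WH06, LM9, 264); qty = 264.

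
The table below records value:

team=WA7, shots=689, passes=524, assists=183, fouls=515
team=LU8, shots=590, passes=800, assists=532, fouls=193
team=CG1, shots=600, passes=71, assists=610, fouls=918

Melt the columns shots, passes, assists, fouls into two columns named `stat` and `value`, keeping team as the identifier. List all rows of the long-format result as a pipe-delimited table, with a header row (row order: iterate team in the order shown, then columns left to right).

Each (team, column) pair becomes one row: 3 × 4 = 12 rows.
For example, (WA7, shots) → value=689.

| team | stat | value |
| WA7 | shots | 689 |
| WA7 | passes | 524 |
| WA7 | assists | 183 |
| WA7 | fouls | 515 |
| LU8 | shots | 590 |
| LU8 | passes | 800 |
| LU8 | assists | 532 |
| LU8 | fouls | 193 |
| CG1 | shots | 600 |
| CG1 | passes | 71 |
| CG1 | assists | 610 |
| CG1 | fouls | 918 |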